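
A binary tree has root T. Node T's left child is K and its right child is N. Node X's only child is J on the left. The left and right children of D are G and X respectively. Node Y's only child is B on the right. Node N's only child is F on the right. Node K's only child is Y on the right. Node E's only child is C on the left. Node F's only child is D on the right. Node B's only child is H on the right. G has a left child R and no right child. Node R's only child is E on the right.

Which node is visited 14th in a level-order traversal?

Level-order visits nodes level by level from the root, left to right within each level.
Level 0: T
Level 1: K, N
Level 2: Y, F
Level 3: B, D
Level 4: H, G, X
Level 5: R, J
Level 6: E
Level 7: C
Full level-order sequence: T, K, N, Y, F, B, D, H, G, X, R, J, E, C.

C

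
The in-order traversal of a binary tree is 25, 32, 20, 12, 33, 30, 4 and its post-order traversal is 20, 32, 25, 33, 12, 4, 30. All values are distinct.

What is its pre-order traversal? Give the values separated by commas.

The last element of post-order is the root; it splits in-order into left and right subtrees.
Root 30: left subtree has 5 nodes {25, 32, 20, 12, 33}, right has 1 {4}.
  Root 12: left subtree has 3 nodes {25, 32, 20}, right has 1 {33}.
    Root 25: left subtree has 0 nodes { }, right has 2 {32, 20}.
      Root 32: left subtree has 0 nodes { }, right has 1 {20}.

30, 12, 25, 32, 20, 33, 4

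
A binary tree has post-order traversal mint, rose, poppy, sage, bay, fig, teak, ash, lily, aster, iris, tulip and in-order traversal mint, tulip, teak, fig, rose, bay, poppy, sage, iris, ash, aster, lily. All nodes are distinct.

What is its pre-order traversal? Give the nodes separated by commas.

The last element of post-order is the root; it splits in-order into left and right subtrees.
Root tulip: left subtree has 1 node {mint}, right has 10 {teak, fig, rose, bay, poppy, sage, iris, ash, aster, lily}.
  Root iris: left subtree has 6 nodes {teak, fig, rose, bay, poppy, sage}, right has 3 {ash, aster, lily}.
    Root teak: left subtree has 0 nodes { }, right has 5 {fig, rose, bay, poppy, sage}.
      Root fig: left subtree has 0 nodes { }, right has 4 {rose, bay, poppy, sage}.
        Root bay: left subtree has 1 node {rose}, right has 2 {poppy, sage}.
          Root sage: left subtree has 1 node {poppy}, right has 0 { }.
    Root aster: left subtree has 1 node {ash}, right has 1 {lily}.

tulip, mint, iris, teak, fig, bay, rose, sage, poppy, aster, ash, lily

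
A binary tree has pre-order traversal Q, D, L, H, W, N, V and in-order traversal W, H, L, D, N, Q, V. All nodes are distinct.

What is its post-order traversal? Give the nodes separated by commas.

The first element of pre-order is the root; it splits in-order into left and right subtrees.
Root Q: left subtree has 5 nodes {W, H, L, D, N}, right has 1 {V}.
  Root D: left subtree has 3 nodes {W, H, L}, right has 1 {N}.
    Root L: left subtree has 2 nodes {W, H}, right has 0 { }.
      Root H: left subtree has 1 node {W}, right has 0 { }.

W, H, L, N, D, V, Q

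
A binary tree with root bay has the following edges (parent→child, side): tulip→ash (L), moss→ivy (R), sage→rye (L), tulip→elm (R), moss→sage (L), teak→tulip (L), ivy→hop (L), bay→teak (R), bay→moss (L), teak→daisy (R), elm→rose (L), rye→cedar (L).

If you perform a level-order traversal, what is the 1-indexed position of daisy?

7

Level-order visits nodes level by level from the root, left to right within each level.
Level 0: bay
Level 1: moss, teak
Level 2: sage, ivy, tulip, daisy
Level 3: rye, hop, ash, elm
Level 4: cedar, rose
Full level-order sequence: bay, moss, teak, sage, ivy, tulip, daisy, rye, hop, ash, elm, cedar, rose.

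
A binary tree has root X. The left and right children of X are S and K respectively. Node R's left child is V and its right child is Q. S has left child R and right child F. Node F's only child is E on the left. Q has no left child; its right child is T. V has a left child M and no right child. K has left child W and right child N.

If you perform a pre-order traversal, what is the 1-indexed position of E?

Pre-order visits the node, then its left subtree, then its right subtree.
Visit X.
At X: go left to S.
  Visit S.
  At S: go left to R.
    Visit R.
    At R: go left to V.
      Visit V.
      At V: go left to M.
        M is a leaf — visit M.
      At V: no right child.
    At R: go right to Q.
      Visit Q.
      At Q: no left child.
      At Q: go right to T.
        T is a leaf — visit T.
  At S: go right to F.
    Visit F.
    At F: go left to E.
      E is a leaf — visit E.
    At F: no right child.
At X: go right to K.
  Visit K.
  At K: go left to W.
    W is a leaf — visit W.
  At K: go right to N.
    N is a leaf — visit N.
Full pre-order sequence: X, S, R, V, M, Q, T, F, E, K, W, N.

9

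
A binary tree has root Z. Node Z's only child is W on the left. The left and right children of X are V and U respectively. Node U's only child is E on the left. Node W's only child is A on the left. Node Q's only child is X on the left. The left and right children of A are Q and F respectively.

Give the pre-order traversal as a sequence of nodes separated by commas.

Pre-order visits the node, then its left subtree, then its right subtree.
Visit Z.
At Z: go left to W.
  Visit W.
  At W: go left to A.
    Visit A.
    At A: go left to Q.
      Visit Q.
      At Q: go left to X.
        Visit X.
        At X: go left to V.
          V is a leaf — visit V.
        At X: go right to U.
          Visit U.
          At U: go left to E.
            E is a leaf — visit E.
          At U: no right child.
      At Q: no right child.
    At A: go right to F.
      F is a leaf — visit F.
  At W: no right child.
At Z: no right child.

Z, W, A, Q, X, V, U, E, F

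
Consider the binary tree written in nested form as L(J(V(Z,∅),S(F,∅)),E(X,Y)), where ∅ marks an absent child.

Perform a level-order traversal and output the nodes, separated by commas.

Level-order visits nodes level by level from the root, left to right within each level.
Level 0: L
Level 1: J, E
Level 2: V, S, X, Y
Level 3: Z, F

L, J, E, V, S, X, Y, Z, F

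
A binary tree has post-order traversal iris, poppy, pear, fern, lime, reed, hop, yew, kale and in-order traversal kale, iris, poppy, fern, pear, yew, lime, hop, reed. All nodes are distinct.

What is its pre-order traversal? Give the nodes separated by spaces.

kale yew fern poppy iris pear hop lime reed

The last element of post-order is the root; it splits in-order into left and right subtrees.
Root kale: left subtree has 0 nodes { }, right has 8 {iris, poppy, fern, pear, yew, lime, hop, reed}.
  Root yew: left subtree has 4 nodes {iris, poppy, fern, pear}, right has 3 {lime, hop, reed}.
    Root fern: left subtree has 2 nodes {iris, poppy}, right has 1 {pear}.
      Root poppy: left subtree has 1 node {iris}, right has 0 { }.
    Root hop: left subtree has 1 node {lime}, right has 1 {reed}.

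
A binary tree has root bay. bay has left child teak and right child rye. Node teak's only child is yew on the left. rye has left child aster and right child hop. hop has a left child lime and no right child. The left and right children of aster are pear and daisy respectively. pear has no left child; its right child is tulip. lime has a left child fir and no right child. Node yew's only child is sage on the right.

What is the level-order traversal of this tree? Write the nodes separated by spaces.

Level-order visits nodes level by level from the root, left to right within each level.
Level 0: bay
Level 1: teak, rye
Level 2: yew, aster, hop
Level 3: sage, pear, daisy, lime
Level 4: tulip, fir

bay teak rye yew aster hop sage pear daisy lime tulip fir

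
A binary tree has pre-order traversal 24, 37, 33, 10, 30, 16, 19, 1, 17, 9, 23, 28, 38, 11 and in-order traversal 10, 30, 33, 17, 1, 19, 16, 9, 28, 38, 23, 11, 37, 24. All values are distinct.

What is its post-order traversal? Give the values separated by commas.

30, 10, 17, 1, 19, 38, 28, 11, 23, 9, 16, 33, 37, 24

The first element of pre-order is the root; it splits in-order into left and right subtrees.
Root 24: left subtree has 13 nodes {10, 30, 33, 17, 1, 19, 16, 9, 28, 38, 23, 11, 37}, right has 0 { }.
  Root 37: left subtree has 12 nodes {10, 30, 33, 17, 1, 19, 16, 9, 28, 38, 23, 11}, right has 0 { }.
    Root 33: left subtree has 2 nodes {10, 30}, right has 9 {17, 1, 19, 16, 9, 28, 38, 23, 11}.
      Root 10: left subtree has 0 nodes { }, right has 1 {30}.
      Root 16: left subtree has 3 nodes {17, 1, 19}, right has 5 {9, 28, 38, 23, 11}.
        Root 19: left subtree has 2 nodes {17, 1}, right has 0 { }.
          Root 1: left subtree has 1 node {17}, right has 0 { }.
        Root 9: left subtree has 0 nodes { }, right has 4 {28, 38, 23, 11}.
          Root 23: left subtree has 2 nodes {28, 38}, right has 1 {11}.
            Root 28: left subtree has 0 nodes { }, right has 1 {38}.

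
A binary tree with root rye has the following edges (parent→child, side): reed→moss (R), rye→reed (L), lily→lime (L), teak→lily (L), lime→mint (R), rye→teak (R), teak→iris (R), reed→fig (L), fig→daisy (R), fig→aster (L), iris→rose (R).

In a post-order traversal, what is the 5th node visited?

reed

Post-order visits the left subtree, then the right subtree, then the node.
At rye: go left to reed.
  At reed: go left to fig.
    At fig: go left to aster.
      aster is a leaf — visit aster.
    At fig: go right to daisy.
      daisy is a leaf — visit daisy.
    Visit fig.
  At reed: go right to moss.
    moss is a leaf — visit moss.
  Visit reed.
At rye: go right to teak.
  At teak: go left to lily.
    At lily: go left to lime.
      At lime: no left child.
      At lime: go right to mint.
        mint is a leaf — visit mint.
      Visit lime.
    At lily: no right child.
    Visit lily.
  At teak: go right to iris.
    At iris: no left child.
    At iris: go right to rose.
      rose is a leaf — visit rose.
    Visit iris.
  Visit teak.
Visit rye.
Full post-order sequence: aster, daisy, fig, moss, reed, mint, lime, lily, rose, iris, teak, rye.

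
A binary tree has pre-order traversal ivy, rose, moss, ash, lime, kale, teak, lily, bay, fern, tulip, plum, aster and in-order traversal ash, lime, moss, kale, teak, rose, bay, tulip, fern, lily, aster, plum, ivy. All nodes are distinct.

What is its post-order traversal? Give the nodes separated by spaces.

lime ash teak kale moss tulip fern bay aster plum lily rose ivy

The first element of pre-order is the root; it splits in-order into left and right subtrees.
Root ivy: left subtree has 12 nodes {ash, lime, moss, kale, teak, rose, bay, tulip, fern, lily, aster, plum}, right has 0 { }.
  Root rose: left subtree has 5 nodes {ash, lime, moss, kale, teak}, right has 6 {bay, tulip, fern, lily, aster, plum}.
    Root moss: left subtree has 2 nodes {ash, lime}, right has 2 {kale, teak}.
      Root ash: left subtree has 0 nodes { }, right has 1 {lime}.
      Root kale: left subtree has 0 nodes { }, right has 1 {teak}.
    Root lily: left subtree has 3 nodes {bay, tulip, fern}, right has 2 {aster, plum}.
      Root bay: left subtree has 0 nodes { }, right has 2 {tulip, fern}.
        Root fern: left subtree has 1 node {tulip}, right has 0 { }.
      Root plum: left subtree has 1 node {aster}, right has 0 { }.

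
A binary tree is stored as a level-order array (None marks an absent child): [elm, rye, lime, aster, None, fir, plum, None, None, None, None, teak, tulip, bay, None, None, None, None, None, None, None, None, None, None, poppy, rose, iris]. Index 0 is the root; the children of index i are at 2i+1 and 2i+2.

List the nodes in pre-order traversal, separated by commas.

Pre-order visits the node, then its left subtree, then its right subtree.
Visit elm.
At elm: go left to rye.
  Visit rye.
  At rye: go left to aster.
    aster is a leaf — visit aster.
  At rye: no right child.
At elm: go right to lime.
  Visit lime.
  At lime: go left to fir.
    Visit fir.
    At fir: go left to teak.
      Visit teak.
      At teak: no left child.
      At teak: go right to poppy.
        poppy is a leaf — visit poppy.
    At fir: go right to tulip.
      Visit tulip.
      At tulip: go left to rose.
        rose is a leaf — visit rose.
      At tulip: go right to iris.
        iris is a leaf — visit iris.
  At lime: go right to plum.
    Visit plum.
    At plum: go left to bay.
      bay is a leaf — visit bay.
    At plum: no right child.

elm, rye, aster, lime, fir, teak, poppy, tulip, rose, iris, plum, bay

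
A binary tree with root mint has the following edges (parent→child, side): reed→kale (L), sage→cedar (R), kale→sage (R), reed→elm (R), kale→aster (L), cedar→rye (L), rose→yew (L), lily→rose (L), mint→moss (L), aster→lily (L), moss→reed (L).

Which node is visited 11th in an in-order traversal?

In-order visits the left subtree, then the node, then the right subtree.
At mint: go left to moss.
  At moss: go left to reed.
    At reed: go left to kale.
      At kale: go left to aster.
        At aster: go left to lily.
          At lily: go left to rose.
            At rose: go left to yew.
              yew is a leaf — visit yew.
            Visit rose.
            At rose: no right child.
          Visit lily.
          At lily: no right child.
        Visit aster.
        At aster: no right child.
      Visit kale.
      At kale: go right to sage.
        At sage: no left child.
        Visit sage.
        At sage: go right to cedar.
          At cedar: go left to rye.
            rye is a leaf — visit rye.
          Visit cedar.
          At cedar: no right child.
    Visit reed.
    At reed: go right to elm.
      elm is a leaf — visit elm.
  Visit moss.
  At moss: no right child.
Visit mint.
At mint: no right child.
Full in-order sequence: yew, rose, lily, aster, kale, sage, rye, cedar, reed, elm, moss, mint.

moss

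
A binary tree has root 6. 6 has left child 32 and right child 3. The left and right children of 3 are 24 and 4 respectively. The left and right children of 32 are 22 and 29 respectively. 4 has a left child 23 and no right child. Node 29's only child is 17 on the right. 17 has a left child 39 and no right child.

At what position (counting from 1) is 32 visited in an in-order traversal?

2

In-order visits the left subtree, then the node, then the right subtree.
At 6: go left to 32.
  At 32: go left to 22.
    22 is a leaf — visit 22.
  Visit 32.
  At 32: go right to 29.
    At 29: no left child.
    Visit 29.
    At 29: go right to 17.
      At 17: go left to 39.
        39 is a leaf — visit 39.
      Visit 17.
      At 17: no right child.
Visit 6.
At 6: go right to 3.
  At 3: go left to 24.
    24 is a leaf — visit 24.
  Visit 3.
  At 3: go right to 4.
    At 4: go left to 23.
      23 is a leaf — visit 23.
    Visit 4.
    At 4: no right child.
Full in-order sequence: 22, 32, 29, 39, 17, 6, 24, 3, 23, 4.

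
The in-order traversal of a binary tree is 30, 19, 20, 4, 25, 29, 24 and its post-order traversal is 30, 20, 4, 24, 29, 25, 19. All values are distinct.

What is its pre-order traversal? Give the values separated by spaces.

19 30 25 4 20 29 24

The last element of post-order is the root; it splits in-order into left and right subtrees.
Root 19: left subtree has 1 node {30}, right has 5 {20, 4, 25, 29, 24}.
  Root 25: left subtree has 2 nodes {20, 4}, right has 2 {29, 24}.
    Root 4: left subtree has 1 node {20}, right has 0 { }.
    Root 29: left subtree has 0 nodes { }, right has 1 {24}.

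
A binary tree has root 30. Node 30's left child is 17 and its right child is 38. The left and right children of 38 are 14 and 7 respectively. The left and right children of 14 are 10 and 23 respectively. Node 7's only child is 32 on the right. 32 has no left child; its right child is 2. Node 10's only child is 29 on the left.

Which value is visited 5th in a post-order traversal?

Post-order visits the left subtree, then the right subtree, then the node.
At 30: go left to 17.
  17 is a leaf — visit 17.
At 30: go right to 38.
  At 38: go left to 14.
    At 14: go left to 10.
      At 10: go left to 29.
        29 is a leaf — visit 29.
      At 10: no right child.
      Visit 10.
    At 14: go right to 23.
      23 is a leaf — visit 23.
    Visit 14.
  At 38: go right to 7.
    At 7: no left child.
    At 7: go right to 32.
      At 32: no left child.
      At 32: go right to 2.
        2 is a leaf — visit 2.
      Visit 32.
    Visit 7.
  Visit 38.
Visit 30.
Full post-order sequence: 17, 29, 10, 23, 14, 2, 32, 7, 38, 30.

14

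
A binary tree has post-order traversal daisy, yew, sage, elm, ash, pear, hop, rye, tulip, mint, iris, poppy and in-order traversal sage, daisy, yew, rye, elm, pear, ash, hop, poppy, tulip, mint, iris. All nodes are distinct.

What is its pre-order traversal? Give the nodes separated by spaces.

The last element of post-order is the root; it splits in-order into left and right subtrees.
Root poppy: left subtree has 8 nodes {sage, daisy, yew, rye, elm, pear, ash, hop}, right has 3 {tulip, mint, iris}.
  Root rye: left subtree has 3 nodes {sage, daisy, yew}, right has 4 {elm, pear, ash, hop}.
    Root sage: left subtree has 0 nodes { }, right has 2 {daisy, yew}.
      Root yew: left subtree has 1 node {daisy}, right has 0 { }.
    Root hop: left subtree has 3 nodes {elm, pear, ash}, right has 0 { }.
      Root pear: left subtree has 1 node {elm}, right has 1 {ash}.
  Root iris: left subtree has 2 nodes {tulip, mint}, right has 0 { }.
    Root mint: left subtree has 1 node {tulip}, right has 0 { }.

poppy rye sage yew daisy hop pear elm ash iris mint tulip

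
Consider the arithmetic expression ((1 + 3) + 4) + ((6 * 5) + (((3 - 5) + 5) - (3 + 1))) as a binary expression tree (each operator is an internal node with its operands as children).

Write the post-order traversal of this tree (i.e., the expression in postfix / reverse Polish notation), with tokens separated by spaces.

Post-order on an expression tree gives postfix notation: for each operator, emit left operand, right operand, then the operator.

1 3 + 4 + 6 5 * 3 5 - 5 + 3 1 + - + +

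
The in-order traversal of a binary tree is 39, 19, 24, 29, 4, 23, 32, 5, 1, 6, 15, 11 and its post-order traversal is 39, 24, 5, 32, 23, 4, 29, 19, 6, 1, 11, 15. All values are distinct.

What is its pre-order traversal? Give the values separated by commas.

15, 1, 19, 39, 29, 24, 4, 23, 32, 5, 6, 11

The last element of post-order is the root; it splits in-order into left and right subtrees.
Root 15: left subtree has 10 nodes {39, 19, 24, 29, 4, 23, 32, 5, 1, 6}, right has 1 {11}.
  Root 1: left subtree has 8 nodes {39, 19, 24, 29, 4, 23, 32, 5}, right has 1 {6}.
    Root 19: left subtree has 1 node {39}, right has 6 {24, 29, 4, 23, 32, 5}.
      Root 29: left subtree has 1 node {24}, right has 4 {4, 23, 32, 5}.
        Root 4: left subtree has 0 nodes { }, right has 3 {23, 32, 5}.
          Root 23: left subtree has 0 nodes { }, right has 2 {32, 5}.
            Root 32: left subtree has 0 nodes { }, right has 1 {5}.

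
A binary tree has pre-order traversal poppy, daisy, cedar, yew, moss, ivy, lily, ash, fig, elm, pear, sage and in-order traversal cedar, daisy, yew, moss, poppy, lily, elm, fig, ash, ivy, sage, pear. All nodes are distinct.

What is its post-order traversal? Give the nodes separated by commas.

cedar, moss, yew, daisy, elm, fig, ash, lily, sage, pear, ivy, poppy

The first element of pre-order is the root; it splits in-order into left and right subtrees.
Root poppy: left subtree has 4 nodes {cedar, daisy, yew, moss}, right has 7 {lily, elm, fig, ash, ivy, sage, pear}.
  Root daisy: left subtree has 1 node {cedar}, right has 2 {yew, moss}.
    Root yew: left subtree has 0 nodes { }, right has 1 {moss}.
  Root ivy: left subtree has 4 nodes {lily, elm, fig, ash}, right has 2 {sage, pear}.
    Root lily: left subtree has 0 nodes { }, right has 3 {elm, fig, ash}.
      Root ash: left subtree has 2 nodes {elm, fig}, right has 0 { }.
        Root fig: left subtree has 1 node {elm}, right has 0 { }.
    Root pear: left subtree has 1 node {sage}, right has 0 { }.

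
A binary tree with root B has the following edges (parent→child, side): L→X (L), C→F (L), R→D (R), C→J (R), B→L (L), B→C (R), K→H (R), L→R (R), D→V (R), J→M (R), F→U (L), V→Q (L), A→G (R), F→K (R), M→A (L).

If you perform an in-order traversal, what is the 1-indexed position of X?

In-order visits the left subtree, then the node, then the right subtree.
At B: go left to L.
  At L: go left to X.
    X is a leaf — visit X.
  Visit L.
  At L: go right to R.
    At R: no left child.
    Visit R.
    At R: go right to D.
      At D: no left child.
      Visit D.
      At D: go right to V.
        At V: go left to Q.
          Q is a leaf — visit Q.
        Visit V.
        At V: no right child.
Visit B.
At B: go right to C.
  At C: go left to F.
    At F: go left to U.
      U is a leaf — visit U.
    Visit F.
    At F: go right to K.
      At K: no left child.
      Visit K.
      At K: go right to H.
        H is a leaf — visit H.
  Visit C.
  At C: go right to J.
    At J: no left child.
    Visit J.
    At J: go right to M.
      At M: go left to A.
        At A: no left child.
        Visit A.
        At A: go right to G.
          G is a leaf — visit G.
      Visit M.
      At M: no right child.
Full in-order sequence: X, L, R, D, Q, V, B, U, F, K, H, C, J, A, G, M.

1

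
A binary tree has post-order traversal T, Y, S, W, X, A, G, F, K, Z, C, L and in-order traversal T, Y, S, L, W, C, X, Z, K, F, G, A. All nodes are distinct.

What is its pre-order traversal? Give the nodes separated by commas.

The last element of post-order is the root; it splits in-order into left and right subtrees.
Root L: left subtree has 3 nodes {T, Y, S}, right has 8 {W, C, X, Z, K, F, G, A}.
  Root S: left subtree has 2 nodes {T, Y}, right has 0 { }.
    Root Y: left subtree has 1 node {T}, right has 0 { }.
  Root C: left subtree has 1 node {W}, right has 6 {X, Z, K, F, G, A}.
    Root Z: left subtree has 1 node {X}, right has 4 {K, F, G, A}.
      Root K: left subtree has 0 nodes { }, right has 3 {F, G, A}.
        Root F: left subtree has 0 nodes { }, right has 2 {G, A}.
          Root G: left subtree has 0 nodes { }, right has 1 {A}.

L, S, Y, T, C, W, Z, X, K, F, G, A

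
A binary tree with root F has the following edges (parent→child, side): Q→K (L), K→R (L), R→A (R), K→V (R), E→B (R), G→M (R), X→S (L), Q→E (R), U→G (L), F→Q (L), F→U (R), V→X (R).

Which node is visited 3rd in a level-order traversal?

Level-order visits nodes level by level from the root, left to right within each level.
Level 0: F
Level 1: Q, U
Level 2: K, E, G
Level 3: R, V, B, M
Level 4: A, X
Level 5: S
Full level-order sequence: F, Q, U, K, E, G, R, V, B, M, A, X, S.

U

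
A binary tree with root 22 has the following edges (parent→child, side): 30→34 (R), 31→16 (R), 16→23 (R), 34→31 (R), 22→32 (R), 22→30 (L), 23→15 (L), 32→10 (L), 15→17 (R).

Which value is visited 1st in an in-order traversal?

30

In-order visits the left subtree, then the node, then the right subtree.
At 22: go left to 30.
  At 30: no left child.
  Visit 30.
  At 30: go right to 34.
    At 34: no left child.
    Visit 34.
    At 34: go right to 31.
      At 31: no left child.
      Visit 31.
      At 31: go right to 16.
        At 16: no left child.
        Visit 16.
        At 16: go right to 23.
          At 23: go left to 15.
            At 15: no left child.
            Visit 15.
            At 15: go right to 17.
              17 is a leaf — visit 17.
          Visit 23.
          At 23: no right child.
Visit 22.
At 22: go right to 32.
  At 32: go left to 10.
    10 is a leaf — visit 10.
  Visit 32.
  At 32: no right child.
Full in-order sequence: 30, 34, 31, 16, 15, 17, 23, 22, 10, 32.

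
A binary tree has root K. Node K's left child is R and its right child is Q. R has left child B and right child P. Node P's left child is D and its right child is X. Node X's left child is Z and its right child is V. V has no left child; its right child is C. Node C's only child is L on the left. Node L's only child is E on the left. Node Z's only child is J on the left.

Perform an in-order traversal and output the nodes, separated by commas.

B, R, D, P, J, Z, X, V, E, L, C, K, Q

In-order visits the left subtree, then the node, then the right subtree.
At K: go left to R.
  At R: go left to B.
    B is a leaf — visit B.
  Visit R.
  At R: go right to P.
    At P: go left to D.
      D is a leaf — visit D.
    Visit P.
    At P: go right to X.
      At X: go left to Z.
        At Z: go left to J.
          J is a leaf — visit J.
        Visit Z.
        At Z: no right child.
      Visit X.
      At X: go right to V.
        At V: no left child.
        Visit V.
        At V: go right to C.
          At C: go left to L.
            At L: go left to E.
              E is a leaf — visit E.
            Visit L.
            At L: no right child.
          Visit C.
          At C: no right child.
Visit K.
At K: go right to Q.
  Q is a leaf — visit Q.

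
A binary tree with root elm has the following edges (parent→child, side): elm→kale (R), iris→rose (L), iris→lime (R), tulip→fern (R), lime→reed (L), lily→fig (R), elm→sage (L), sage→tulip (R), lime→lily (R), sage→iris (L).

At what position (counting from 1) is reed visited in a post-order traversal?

Post-order visits the left subtree, then the right subtree, then the node.
At elm: go left to sage.
  At sage: go left to iris.
    At iris: go left to rose.
      rose is a leaf — visit rose.
    At iris: go right to lime.
      At lime: go left to reed.
        reed is a leaf — visit reed.
      At lime: go right to lily.
        At lily: no left child.
        At lily: go right to fig.
          fig is a leaf — visit fig.
        Visit lily.
      Visit lime.
    Visit iris.
  At sage: go right to tulip.
    At tulip: no left child.
    At tulip: go right to fern.
      fern is a leaf — visit fern.
    Visit tulip.
  Visit sage.
At elm: go right to kale.
  kale is a leaf — visit kale.
Visit elm.
Full post-order sequence: rose, reed, fig, lily, lime, iris, fern, tulip, sage, kale, elm.

2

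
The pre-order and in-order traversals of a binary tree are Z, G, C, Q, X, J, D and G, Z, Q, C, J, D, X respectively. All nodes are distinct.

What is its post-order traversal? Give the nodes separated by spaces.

The first element of pre-order is the root; it splits in-order into left and right subtrees.
Root Z: left subtree has 1 node {G}, right has 5 {Q, C, J, D, X}.
  Root C: left subtree has 1 node {Q}, right has 3 {J, D, X}.
    Root X: left subtree has 2 nodes {J, D}, right has 0 { }.
      Root J: left subtree has 0 nodes { }, right has 1 {D}.

G Q D J X C Z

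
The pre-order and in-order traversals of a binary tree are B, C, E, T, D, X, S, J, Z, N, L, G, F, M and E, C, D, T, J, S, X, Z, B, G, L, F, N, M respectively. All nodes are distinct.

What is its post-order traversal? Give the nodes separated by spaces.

The first element of pre-order is the root; it splits in-order into left and right subtrees.
Root B: left subtree has 8 nodes {E, C, D, T, J, S, X, Z}, right has 5 {G, L, F, N, M}.
  Root C: left subtree has 1 node {E}, right has 6 {D, T, J, S, X, Z}.
    Root T: left subtree has 1 node {D}, right has 4 {J, S, X, Z}.
      Root X: left subtree has 2 nodes {J, S}, right has 1 {Z}.
        Root S: left subtree has 1 node {J}, right has 0 { }.
  Root N: left subtree has 3 nodes {G, L, F}, right has 1 {M}.
    Root L: left subtree has 1 node {G}, right has 1 {F}.

E D J S Z X T C G F L M N B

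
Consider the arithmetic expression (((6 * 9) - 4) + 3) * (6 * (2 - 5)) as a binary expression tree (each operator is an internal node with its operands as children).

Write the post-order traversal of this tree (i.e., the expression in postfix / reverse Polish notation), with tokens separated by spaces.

Post-order on an expression tree gives postfix notation: for each operator, emit left operand, right operand, then the operator.

6 9 * 4 - 3 + 6 2 5 - * *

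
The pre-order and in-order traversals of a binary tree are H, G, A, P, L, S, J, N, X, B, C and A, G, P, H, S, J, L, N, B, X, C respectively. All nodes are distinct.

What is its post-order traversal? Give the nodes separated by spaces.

A P G J S B C X N L H

The first element of pre-order is the root; it splits in-order into left and right subtrees.
Root H: left subtree has 3 nodes {A, G, P}, right has 7 {S, J, L, N, B, X, C}.
  Root G: left subtree has 1 node {A}, right has 1 {P}.
  Root L: left subtree has 2 nodes {S, J}, right has 4 {N, B, X, C}.
    Root S: left subtree has 0 nodes { }, right has 1 {J}.
    Root N: left subtree has 0 nodes { }, right has 3 {B, X, C}.
      Root X: left subtree has 1 node {B}, right has 1 {C}.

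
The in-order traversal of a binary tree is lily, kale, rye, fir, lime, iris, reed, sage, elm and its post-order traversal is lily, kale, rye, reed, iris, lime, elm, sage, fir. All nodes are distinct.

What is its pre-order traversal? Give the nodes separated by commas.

fir, rye, kale, lily, sage, lime, iris, reed, elm

The last element of post-order is the root; it splits in-order into left and right subtrees.
Root fir: left subtree has 3 nodes {lily, kale, rye}, right has 5 {lime, iris, reed, sage, elm}.
  Root rye: left subtree has 2 nodes {lily, kale}, right has 0 { }.
    Root kale: left subtree has 1 node {lily}, right has 0 { }.
  Root sage: left subtree has 3 nodes {lime, iris, reed}, right has 1 {elm}.
    Root lime: left subtree has 0 nodes { }, right has 2 {iris, reed}.
      Root iris: left subtree has 0 nodes { }, right has 1 {reed}.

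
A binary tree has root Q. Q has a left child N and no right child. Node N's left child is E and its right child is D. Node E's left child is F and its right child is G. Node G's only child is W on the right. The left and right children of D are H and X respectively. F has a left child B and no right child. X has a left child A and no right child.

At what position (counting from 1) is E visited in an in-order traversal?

In-order visits the left subtree, then the node, then the right subtree.
At Q: go left to N.
  At N: go left to E.
    At E: go left to F.
      At F: go left to B.
        B is a leaf — visit B.
      Visit F.
      At F: no right child.
    Visit E.
    At E: go right to G.
      At G: no left child.
      Visit G.
      At G: go right to W.
        W is a leaf — visit W.
  Visit N.
  At N: go right to D.
    At D: go left to H.
      H is a leaf — visit H.
    Visit D.
    At D: go right to X.
      At X: go left to A.
        A is a leaf — visit A.
      Visit X.
      At X: no right child.
Visit Q.
At Q: no right child.
Full in-order sequence: B, F, E, G, W, N, H, D, A, X, Q.

3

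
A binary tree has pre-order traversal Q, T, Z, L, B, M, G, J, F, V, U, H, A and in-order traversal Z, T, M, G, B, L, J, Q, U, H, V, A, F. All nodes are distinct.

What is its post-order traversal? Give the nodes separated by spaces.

Z G M B J L T H U A V F Q

The first element of pre-order is the root; it splits in-order into left and right subtrees.
Root Q: left subtree has 7 nodes {Z, T, M, G, B, L, J}, right has 5 {U, H, V, A, F}.
  Root T: left subtree has 1 node {Z}, right has 5 {M, G, B, L, J}.
    Root L: left subtree has 3 nodes {M, G, B}, right has 1 {J}.
      Root B: left subtree has 2 nodes {M, G}, right has 0 { }.
        Root M: left subtree has 0 nodes { }, right has 1 {G}.
  Root F: left subtree has 4 nodes {U, H, V, A}, right has 0 { }.
    Root V: left subtree has 2 nodes {U, H}, right has 1 {A}.
      Root U: left subtree has 0 nodes { }, right has 1 {H}.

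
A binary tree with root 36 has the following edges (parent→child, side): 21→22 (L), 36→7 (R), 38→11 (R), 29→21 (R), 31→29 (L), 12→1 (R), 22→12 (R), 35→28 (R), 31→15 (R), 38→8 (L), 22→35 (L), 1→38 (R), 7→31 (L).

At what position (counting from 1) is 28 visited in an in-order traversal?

In-order visits the left subtree, then the node, then the right subtree.
At 36: no left child.
Visit 36.
At 36: go right to 7.
  At 7: go left to 31.
    At 31: go left to 29.
      At 29: no left child.
      Visit 29.
      At 29: go right to 21.
        At 21: go left to 22.
          At 22: go left to 35.
            At 35: no left child.
            Visit 35.
            At 35: go right to 28.
              28 is a leaf — visit 28.
          Visit 22.
          At 22: go right to 12.
            At 12: no left child.
            Visit 12.
            At 12: go right to 1.
              At 1: no left child.
              Visit 1.
              At 1: go right to 38.
                At 38: go left to 8.
                  8 is a leaf — visit 8.
                Visit 38.
                At 38: go right to 11.
                  11 is a leaf — visit 11.
        Visit 21.
        At 21: no right child.
    Visit 31.
    At 31: go right to 15.
      15 is a leaf — visit 15.
  Visit 7.
  At 7: no right child.
Full in-order sequence: 36, 29, 35, 28, 22, 12, 1, 8, 38, 11, 21, 31, 15, 7.

4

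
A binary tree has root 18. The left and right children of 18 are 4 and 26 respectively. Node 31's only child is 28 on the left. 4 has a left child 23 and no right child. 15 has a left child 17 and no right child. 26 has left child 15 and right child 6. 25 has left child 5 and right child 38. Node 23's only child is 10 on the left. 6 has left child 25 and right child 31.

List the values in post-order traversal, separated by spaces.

10 23 4 17 15 5 38 25 28 31 6 26 18

Post-order visits the left subtree, then the right subtree, then the node.
At 18: go left to 4.
  At 4: go left to 23.
    At 23: go left to 10.
      10 is a leaf — visit 10.
    At 23: no right child.
    Visit 23.
  At 4: no right child.
  Visit 4.
At 18: go right to 26.
  At 26: go left to 15.
    At 15: go left to 17.
      17 is a leaf — visit 17.
    At 15: no right child.
    Visit 15.
  At 26: go right to 6.
    At 6: go left to 25.
      At 25: go left to 5.
        5 is a leaf — visit 5.
      At 25: go right to 38.
        38 is a leaf — visit 38.
      Visit 25.
    At 6: go right to 31.
      At 31: go left to 28.
        28 is a leaf — visit 28.
      At 31: no right child.
      Visit 31.
    Visit 6.
  Visit 26.
Visit 18.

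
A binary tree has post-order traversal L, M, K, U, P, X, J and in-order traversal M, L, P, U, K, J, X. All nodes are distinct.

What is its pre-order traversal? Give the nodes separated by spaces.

J P M L U K X

The last element of post-order is the root; it splits in-order into left and right subtrees.
Root J: left subtree has 5 nodes {M, L, P, U, K}, right has 1 {X}.
  Root P: left subtree has 2 nodes {M, L}, right has 2 {U, K}.
    Root M: left subtree has 0 nodes { }, right has 1 {L}.
    Root U: left subtree has 0 nodes { }, right has 1 {K}.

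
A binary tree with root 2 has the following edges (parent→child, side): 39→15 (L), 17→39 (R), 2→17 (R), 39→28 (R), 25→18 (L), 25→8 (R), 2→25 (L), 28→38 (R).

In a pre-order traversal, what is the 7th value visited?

15

Pre-order visits the node, then its left subtree, then its right subtree.
Visit 2.
At 2: go left to 25.
  Visit 25.
  At 25: go left to 18.
    18 is a leaf — visit 18.
  At 25: go right to 8.
    8 is a leaf — visit 8.
At 2: go right to 17.
  Visit 17.
  At 17: no left child.
  At 17: go right to 39.
    Visit 39.
    At 39: go left to 15.
      15 is a leaf — visit 15.
    At 39: go right to 28.
      Visit 28.
      At 28: no left child.
      At 28: go right to 38.
        38 is a leaf — visit 38.
Full pre-order sequence: 2, 25, 18, 8, 17, 39, 15, 28, 38.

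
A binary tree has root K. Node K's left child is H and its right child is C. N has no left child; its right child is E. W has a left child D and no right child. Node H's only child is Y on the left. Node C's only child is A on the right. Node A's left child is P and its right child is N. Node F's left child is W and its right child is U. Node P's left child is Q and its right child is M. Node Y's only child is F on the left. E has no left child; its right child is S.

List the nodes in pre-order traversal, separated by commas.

K, H, Y, F, W, D, U, C, A, P, Q, M, N, E, S

Pre-order visits the node, then its left subtree, then its right subtree.
Visit K.
At K: go left to H.
  Visit H.
  At H: go left to Y.
    Visit Y.
    At Y: go left to F.
      Visit F.
      At F: go left to W.
        Visit W.
        At W: go left to D.
          D is a leaf — visit D.
        At W: no right child.
      At F: go right to U.
        U is a leaf — visit U.
    At Y: no right child.
  At H: no right child.
At K: go right to C.
  Visit C.
  At C: no left child.
  At C: go right to A.
    Visit A.
    At A: go left to P.
      Visit P.
      At P: go left to Q.
        Q is a leaf — visit Q.
      At P: go right to M.
        M is a leaf — visit M.
    At A: go right to N.
      Visit N.
      At N: no left child.
      At N: go right to E.
        Visit E.
        At E: no left child.
        At E: go right to S.
          S is a leaf — visit S.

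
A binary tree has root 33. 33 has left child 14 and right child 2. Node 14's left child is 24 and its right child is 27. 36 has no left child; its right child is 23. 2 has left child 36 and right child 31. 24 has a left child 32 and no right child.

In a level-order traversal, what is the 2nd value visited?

Level-order visits nodes level by level from the root, left to right within each level.
Level 0: 33
Level 1: 14, 2
Level 2: 24, 27, 36, 31
Level 3: 32, 23
Full level-order sequence: 33, 14, 2, 24, 27, 36, 31, 32, 23.

14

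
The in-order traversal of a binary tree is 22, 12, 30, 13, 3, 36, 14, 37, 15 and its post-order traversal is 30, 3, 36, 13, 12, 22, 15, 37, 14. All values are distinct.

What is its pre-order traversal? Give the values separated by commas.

14, 22, 12, 13, 30, 36, 3, 37, 15

The last element of post-order is the root; it splits in-order into left and right subtrees.
Root 14: left subtree has 6 nodes {22, 12, 30, 13, 3, 36}, right has 2 {37, 15}.
  Root 22: left subtree has 0 nodes { }, right has 5 {12, 30, 13, 3, 36}.
    Root 12: left subtree has 0 nodes { }, right has 4 {30, 13, 3, 36}.
      Root 13: left subtree has 1 node {30}, right has 2 {3, 36}.
        Root 36: left subtree has 1 node {3}, right has 0 { }.
  Root 37: left subtree has 0 nodes { }, right has 1 {15}.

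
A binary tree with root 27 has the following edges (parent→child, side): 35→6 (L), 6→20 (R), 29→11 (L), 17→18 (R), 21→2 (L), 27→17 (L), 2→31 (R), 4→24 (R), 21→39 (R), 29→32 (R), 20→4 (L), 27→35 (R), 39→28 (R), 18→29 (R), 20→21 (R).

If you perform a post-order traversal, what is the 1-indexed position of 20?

Post-order visits the left subtree, then the right subtree, then the node.
At 27: go left to 17.
  At 17: no left child.
  At 17: go right to 18.
    At 18: no left child.
    At 18: go right to 29.
      At 29: go left to 11.
        11 is a leaf — visit 11.
      At 29: go right to 32.
        32 is a leaf — visit 32.
      Visit 29.
    Visit 18.
  Visit 17.
At 27: go right to 35.
  At 35: go left to 6.
    At 6: no left child.
    At 6: go right to 20.
      At 20: go left to 4.
        At 4: no left child.
        At 4: go right to 24.
          24 is a leaf — visit 24.
        Visit 4.
      At 20: go right to 21.
        At 21: go left to 2.
          At 2: no left child.
          At 2: go right to 31.
            31 is a leaf — visit 31.
          Visit 2.
        At 21: go right to 39.
          At 39: no left child.
          At 39: go right to 28.
            28 is a leaf — visit 28.
          Visit 39.
        Visit 21.
      Visit 20.
    Visit 6.
  At 35: no right child.
  Visit 35.
Visit 27.
Full post-order sequence: 11, 32, 29, 18, 17, 24, 4, 31, 2, 28, 39, 21, 20, 6, 35, 27.

13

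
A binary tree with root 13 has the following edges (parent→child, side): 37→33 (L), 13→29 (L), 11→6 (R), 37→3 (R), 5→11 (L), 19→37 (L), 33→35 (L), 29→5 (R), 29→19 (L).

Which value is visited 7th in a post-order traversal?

11

Post-order visits the left subtree, then the right subtree, then the node.
At 13: go left to 29.
  At 29: go left to 19.
    At 19: go left to 37.
      At 37: go left to 33.
        At 33: go left to 35.
          35 is a leaf — visit 35.
        At 33: no right child.
        Visit 33.
      At 37: go right to 3.
        3 is a leaf — visit 3.
      Visit 37.
    At 19: no right child.
    Visit 19.
  At 29: go right to 5.
    At 5: go left to 11.
      At 11: no left child.
      At 11: go right to 6.
        6 is a leaf — visit 6.
      Visit 11.
    At 5: no right child.
    Visit 5.
  Visit 29.
At 13: no right child.
Visit 13.
Full post-order sequence: 35, 33, 3, 37, 19, 6, 11, 5, 29, 13.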